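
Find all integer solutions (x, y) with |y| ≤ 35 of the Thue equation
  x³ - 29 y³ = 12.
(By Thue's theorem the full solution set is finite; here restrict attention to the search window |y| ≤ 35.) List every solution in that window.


The equation is x³ - 29y³ = 12. For fixed y, x³ = 29·y³ + 12, so a solution requires the RHS to be a perfect cube.
Strategy: iterate y from -35 to 35, compute RHS = 29·y³ + 12, and check whether it is a (positive or negative) perfect cube.
Check small values of y:
  y = 0: RHS = 12 is not a perfect cube.
  y = 1: RHS = 41 is not a perfect cube.
  y = -1: RHS = -17 is not a perfect cube.
  y = 2: RHS = 244 is not a perfect cube.
  y = -2: RHS = -220 is not a perfect cube.
  y = 3: RHS = 795 is not a perfect cube.
  y = -3: RHS = -771 is not a perfect cube.
Continuing the search up to |y| = 35 finds no solutions either.
No (x, y) in the scanned range satisfies the equation.

No integer solutions with |y| ≤ 35.


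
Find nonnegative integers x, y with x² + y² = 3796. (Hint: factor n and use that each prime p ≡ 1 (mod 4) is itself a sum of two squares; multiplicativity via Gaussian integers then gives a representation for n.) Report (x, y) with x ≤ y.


Step 1: Factor n = 3796 = 2^2 · 13 · 73.
Step 2: Check the mod-4 condition on each prime factor: 2 = 2 (special); 13 ≡ 1 (mod 4), exponent 1; 73 ≡ 1 (mod 4), exponent 1.
All primes ≡ 3 (mod 4) appear to even exponent (or don't appear), so by the two-squares theorem n IS expressible as a sum of two squares.
Step 3: Build a representation. Group n = k² · m with k = 2 and m = 13 · 73 = 949 (a product of primes ≡ 1 (mod 4)); a representation of m scales to one of n via (k·x)² + (k·y)² = k²(x² + y²). Each prime p ≡ 1 (mod 4) is itself a sum of two squares; find a² by testing p − a² for a perfect square:
  13: 13 − 1² = 12, 13 − 2² = 9 = 3² ⇒ 13 = 2² + 3².
  73: 73 − 1² = 72, 73 − 2² = 69, 73 − 3² = 64 = 8² ⇒ 73 = 3² + 8².
  Combine using the Brahmagupta–Fibonacci identity (a² + b²)(c² + d²) = (ac − bd)² + (ad + bc)² = (ac + bd)² + (ad − bc)²:
  13 · 73 = 949: from (2² + 3²)(3² + 8²), take (2·3 − 3·8, 2·8 + 3·3) = (6 − 24, 16 + 9) = (-18, 25); dropping signs (only squares matter) gives (18, 25); check 18² + 25² = 324 + 625 = 949 ✓.
  Scale by k = 2: (2·18, 2·25) = (36, 50).
Step 4: Order so x ≤ y and verify: 36² + 50² = 1296 + 2500 = 3796 = n. ✓

n = 3796 = 36² + 50² (one valid representation with x ≤ y).


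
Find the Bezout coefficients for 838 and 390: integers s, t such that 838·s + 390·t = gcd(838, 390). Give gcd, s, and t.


Euclidean algorithm on (838, 390) — divide until remainder is 0:
  838 = 2 · 390 + 58
  390 = 6 · 58 + 42
  58 = 1 · 42 + 16
  42 = 2 · 16 + 10
  16 = 1 · 10 + 6
  10 = 1 · 6 + 4
  6 = 1 · 4 + 2
  4 = 2 · 2 + 0
gcd(838, 390) = 2.
Track Bezout coefficients alongside the remainders: start with r₀ = 838 = a·1 + b·0 (s = 1, t = 0) and r₁ = 390 = a·0 + b·1 (s = 0, t = 1); each new remainder r_{k+1} = r_{k-1} − q_k·r_k inherits s_{k+1} = s_{k-1} − q_k·s_k, t_{k+1} = t_{k-1} − q_k·t_k, so r_k = a·s_k + b·t_k at every step:
  q = 2: r = 58, s = 1 − 2·0 = 1, t = 0 − 2·1 = -2  (check: 838·1 + 390·(-2) = 58)
  q = 6: r = 42, s = 0 − 6·1 = -6, t = 1 − 6·(-2) = 13  (check: 838·(-6) + 390·13 = 42)
  q = 1: r = 16, s = 1 − 1·(-6) = 7, t = -2 − 1·13 = -15  (check: 838·7 + 390·(-15) = 16)
  q = 2: r = 10, s = -6 − 2·7 = -20, t = 13 − 2·(-15) = 43  (check: 838·(-20) + 390·43 = 10)
  q = 1: r = 6, s = 7 − 1·(-20) = 27, t = -15 − 1·43 = -58  (check: 838·27 + 390·(-58) = 6)
  q = 1: r = 4, s = -20 − 1·27 = -47, t = 43 − 1·(-58) = 101  (check: 838·(-47) + 390·101 = 4)
  q = 1: r = 2, s = 27 − 1·(-47) = 74, t = -58 − 1·101 = -159  (check: 838·74 + 390·(-159) = 2)
The row with r = 2 (the gcd) gives the Bezout coefficients s = 74, t = -159.
Result: 838 · (74) + 390 · (-159) = 2.

gcd(838, 390) = 2; s = 74, t = -159 (check: 838·74 + 390·(-159) = 2).


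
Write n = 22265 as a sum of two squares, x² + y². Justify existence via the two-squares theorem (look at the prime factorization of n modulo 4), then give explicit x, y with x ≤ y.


Step 1: Factor n = 22265 = 5 · 61 · 73.
Step 2: Check the mod-4 condition on each prime factor: 5 ≡ 1 (mod 4), exponent 1; 61 ≡ 1 (mod 4), exponent 1; 73 ≡ 1 (mod 4), exponent 1.
All primes ≡ 3 (mod 4) appear to even exponent (or don't appear), so by the two-squares theorem n IS expressible as a sum of two squares.
Step 3: Build a representation. Here n = 5 · 61 · 73 is a product of primes ≡ 1 (mod 4). Each prime p ≡ 1 (mod 4) is itself a sum of two squares; find a² by testing p − a² for a perfect square:
  5: 5 − 1² = 4 = 2² ⇒ 5 = 1² + 2².
  61: 61 − 1² = 60, 61 − 2² = 57, 61 − 3² = 52, 61 − 4² = 45, 61 − 5² = 36 = 6² ⇒ 61 = 5² + 6².
  73: 73 − 1² = 72, 73 − 2² = 69, 73 − 3² = 64 = 8² ⇒ 73 = 3² + 8².
  Combine using the Brahmagupta–Fibonacci identity (a² + b²)(c² + d²) = (ac − bd)² + (ad + bc)² = (ac + bd)² + (ad − bc)²:
  5 · 61 = 305: from (1² + 2²)(5² + 6²), take (1·5 − 2·6, 1·6 + 2·5) = (5 − 12, 6 + 10) = (-7, 16); dropping signs (only squares matter) gives (7, 16); check 7² + 16² = 49 + 256 = 305 ✓.
  305 · 73 = 22265: from (7² + 16²)(3² + 8²), take (7·3 − 16·8, 7·8 + 16·3) = (21 − 128, 56 + 48) = (-107, 104); dropping signs (only squares matter) gives (107, 104); check 107² + 104² = 11449 + 10816 = 22265 ✓.
Step 4: Order so x ≤ y and verify: 104² + 107² = 10816 + 11449 = 22265 = n. ✓

n = 22265 = 104² + 107² (one valid representation with x ≤ y).


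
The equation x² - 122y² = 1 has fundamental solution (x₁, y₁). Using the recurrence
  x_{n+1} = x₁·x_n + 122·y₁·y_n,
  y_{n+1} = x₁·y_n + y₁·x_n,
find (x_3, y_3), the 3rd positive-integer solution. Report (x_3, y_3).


Step 1: Find the fundamental solution (x₁, y₁) of x² - 122y² = 1.
  Expand √122 as a continued fraction. a₀ = ⌊√122⌋ = 11; iterate m_{k+1} = d_k·a_k − m_k, d_{k+1} = (122 − m_{k+1}²)/d_k, a_{k+1} = ⌊(a₀ + m_{k+1})/d_{k+1}⌋ (starting m₀ = 0, d₀ = 1), with convergents p_k = a_k·p_{k-1} + p_{k-2}, q_k = a_k·q_{k-1} + q_{k-2} (p₋₁ = 1, q₋₁ = 0):
  k = 0: a₀ = 11; p₀/q₀ = 11/1; p₀² − 122·q₀² = 121 − 122 = -1.
  k = 1: m = 11, d = 1, a = ⌊(11 + 11)/1⌋ = 22; p/q = (22·11 + 1)/(22·1 + 0) = 243/22; p² − 122·q² = 59049 − 59048 = 1.
  The first convergent with p² − 122·q² = 1 gives the fundamental solution (x₁, y₁) = (243, 22).
Step 2: Apply the recurrence (x_{n+1}, y_{n+1}) = (x₁x_n + 122y₁y_n, x₁y_n + y₁x_n) repeatedly.
  From (x_1, y_1) = (243, 22): x_2 = 243·243 + 122·22·22 = 118097; y_2 = 243·22 + 22·243 = 10692.
  From (x_2, y_2) = (118097, 10692): x_3 = 243·118097 + 122·22·10692 = 57394899; y_3 = 243·10692 + 22·118097 = 5196290.
Step 3: Verify x_3² - 122·y_3² = 3294174431220201 - 3294174431220200 = 1 (should be 1). ✓

(x_1, y_1) = (243, 22); (x_3, y_3) = (57394899, 5196290).


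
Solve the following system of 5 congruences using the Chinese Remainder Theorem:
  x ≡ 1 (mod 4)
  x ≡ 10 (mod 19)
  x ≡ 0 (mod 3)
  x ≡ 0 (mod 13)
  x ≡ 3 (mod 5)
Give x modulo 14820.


Product of moduli M = 4 · 19 · 3 · 13 · 5 = 14820.
Merge one congruence at a time:
  Start: x ≡ 1 (mod 4).
  Combine with x ≡ 10 (mod 19); new modulus lcm = 76.
    Write x = 1 + 4·t and substitute into x ≡ 10 (mod 19): 4·t ≡ 10 − 1 = 9 (mod 19).
    The inverse of 4 mod 19 is 5 (since 4·5 = 20 = 1·19 + 1), so t ≡ 5·9 = 45 ≡ 7 (mod 19).
    Then x = 1 + 4·7 = 29, valid modulo lcm(4, 19) = 76: x ≡ 29 (mod 76).
  Combine with x ≡ 0 (mod 3); new modulus lcm = 228.
    Write x = 29 + 76·t and substitute into x ≡ 0 (mod 3): 76·t ≡ 0 − 29 = -29 (mod 3).
    Reduce coefficients mod 3: 1·t ≡ 1 (mod 3).
    So t ≡ 1 (mod 3).
    Then x = 29 + 76·1 = 105, valid modulo lcm(76, 3) = 228: x ≡ 105 (mod 228).
  Combine with x ≡ 0 (mod 13); new modulus lcm = 2964.
    Write x = 105 + 228·t and substitute into x ≡ 0 (mod 13): 228·t ≡ 0 − 105 = -105 (mod 13).
    Reduce coefficients mod 13: 7·t ≡ 12 (mod 13).
    The inverse of 7 mod 13 is 2 (since 7·2 = 14 = 1·13 + 1), so t ≡ 2·12 = 24 ≡ 11 (mod 13).
    Then x = 105 + 228·11 = 2613, valid modulo lcm(228, 13) = 2964: x ≡ 2613 (mod 2964).
  Combine with x ≡ 3 (mod 5); new modulus lcm = 14820.
    Write x = 2613 + 2964·t and substitute into x ≡ 3 (mod 5): 2964·t ≡ 3 − 2613 = -2610 (mod 5).
    Reduce coefficients mod 5: 4·t ≡ 0 (mod 5).
    The inverse of 4 mod 5 is 4 (since 4·4 = 16 = 3·5 + 1), so t ≡ 4·0 = 0 ≡ 0 (mod 5).
    Then x = 2613 + 2964·0 = 2613, valid modulo lcm(2964, 5) = 14820: x ≡ 2613 (mod 14820).
Verify against each original: 2613 mod 4 = 1, 2613 mod 19 = 10, 2613 mod 3 = 0, 2613 mod 13 = 0, 2613 mod 5 = 3.

x ≡ 2613 (mod 14820).


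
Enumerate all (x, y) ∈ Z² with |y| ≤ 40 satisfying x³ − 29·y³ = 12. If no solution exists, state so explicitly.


The equation is x³ - 29y³ = 12. For fixed y, x³ = 29·y³ + 12, so a solution requires the RHS to be a perfect cube.
Strategy: iterate y from -40 to 40, compute RHS = 29·y³ + 12, and check whether it is a (positive or negative) perfect cube.
Check small values of y:
  y = 0: RHS = 12 is not a perfect cube.
  y = 1: RHS = 41 is not a perfect cube.
  y = -1: RHS = -17 is not a perfect cube.
  y = 2: RHS = 244 is not a perfect cube.
  y = -2: RHS = -220 is not a perfect cube.
  y = 3: RHS = 795 is not a perfect cube.
  y = -3: RHS = -771 is not a perfect cube.
Continuing the search up to |y| = 40 finds no solutions either.
No (x, y) in the scanned range satisfies the equation.

No integer solutions with |y| ≤ 40.


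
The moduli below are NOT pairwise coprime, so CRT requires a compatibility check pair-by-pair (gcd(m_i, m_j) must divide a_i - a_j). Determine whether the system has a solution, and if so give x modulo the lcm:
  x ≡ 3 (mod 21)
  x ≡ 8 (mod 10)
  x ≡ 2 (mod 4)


Moduli 21, 10, 4 are not pairwise coprime, so CRT works modulo lcm(m_i) when all pairwise compatibility conditions hold.
Pairwise compatibility: gcd(m_i, m_j) must divide a_i - a_j for every pair.
Merge one congruence at a time:
  Start: x ≡ 3 (mod 21).
  Combine with x ≡ 8 (mod 10): gcd(21, 10) = 1; 8 - 3 = 5, which IS divisible by 1, so compatible.
    Write x = 3 + 21·t and substitute into x ≡ 8 (mod 10): 21·t ≡ 8 − 3 = 5 (mod 10).
    Reduce coefficients mod 10: 1·t ≡ 5 (mod 10).
    So t ≡ 5 (mod 10).
    Then x = 3 + 21·5 = 108, valid modulo lcm(21, 10) = 210: x ≡ 108 (mod 210).
  Combine with x ≡ 2 (mod 4): gcd(210, 4) = 2; 2 - 108 = -106, which IS divisible by 2, so compatible.
    Write x = 108 + 210·t and substitute into x ≡ 2 (mod 4): 210·t ≡ 2 − 108 = -106 (mod 4).
    Divide the congruence (and modulus) by g = 2: 105·t ≡ -53 (mod 2).
    Reduce coefficients mod 2: 1·t ≡ 1 (mod 2).
    So t ≡ 1 (mod 2).
    Then x = 108 + 210·1 = 318, valid modulo lcm(210, 4) = 420: x ≡ 318 (mod 420).
Verify: 318 mod 21 = 3, 318 mod 10 = 8, 318 mod 4 = 2.

x ≡ 318 (mod 420).


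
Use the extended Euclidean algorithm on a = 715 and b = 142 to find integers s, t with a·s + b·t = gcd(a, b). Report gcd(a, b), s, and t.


Euclidean algorithm on (715, 142) — divide until remainder is 0:
  715 = 5 · 142 + 5
  142 = 28 · 5 + 2
  5 = 2 · 2 + 1
  2 = 2 · 1 + 0
gcd(715, 142) = 1.
Track Bezout coefficients alongside the remainders: start with r₀ = 715 = a·1 + b·0 (s = 1, t = 0) and r₁ = 142 = a·0 + b·1 (s = 0, t = 1); each new remainder r_{k+1} = r_{k-1} − q_k·r_k inherits s_{k+1} = s_{k-1} − q_k·s_k, t_{k+1} = t_{k-1} − q_k·t_k, so r_k = a·s_k + b·t_k at every step:
  q = 5: r = 5, s = 1 − 5·0 = 1, t = 0 − 5·1 = -5  (check: 715·1 + 142·(-5) = 5)
  q = 28: r = 2, s = 0 − 28·1 = -28, t = 1 − 28·(-5) = 141  (check: 715·(-28) + 142·141 = 2)
  q = 2: r = 1, s = 1 − 2·(-28) = 57, t = -5 − 2·141 = -287  (check: 715·57 + 142·(-287) = 1)
The row with r = 1 (the gcd) gives the Bezout coefficients s = 57, t = -287.
Result: 715 · (57) + 142 · (-287) = 1.

gcd(715, 142) = 1; s = 57, t = -287 (check: 715·57 + 142·(-287) = 1).


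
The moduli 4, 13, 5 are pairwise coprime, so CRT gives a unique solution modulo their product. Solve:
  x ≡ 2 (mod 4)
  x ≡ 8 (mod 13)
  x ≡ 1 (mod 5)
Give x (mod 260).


Moduli 4, 13, 5 are pairwise coprime; by CRT there is a unique solution modulo M = 4 · 13 · 5 = 260.
Solve pairwise, accumulating the modulus:
  Start with x ≡ 2 (mod 4).
  Combine with x ≡ 8 (mod 13): since gcd(4, 13) = 1, we get a unique residue mod 52.
    Write x = 2 + 4·t and substitute into x ≡ 8 (mod 13): 4·t ≡ 8 − 2 = 6 (mod 13).
    The inverse of 4 mod 13 is 10 (since 4·10 = 40 = 3·13 + 1), so t ≡ 10·6 = 60 ≡ 8 (mod 13).
    Then x = 2 + 4·8 = 34, valid modulo lcm(4, 13) = 52: x ≡ 34 (mod 52).
  Combine with x ≡ 1 (mod 5): since gcd(52, 5) = 1, we get a unique residue mod 260.
    Write x = 34 + 52·t and substitute into x ≡ 1 (mod 5): 52·t ≡ 1 − 34 = -33 (mod 5).
    Reduce coefficients mod 5: 2·t ≡ 2 (mod 5).
    The inverse of 2 mod 5 is 3 (since 2·3 = 6 = 1·5 + 1), so t ≡ 3·2 = 6 ≡ 1 (mod 5).
    Then x = 34 + 52·1 = 86, valid modulo lcm(52, 5) = 260: x ≡ 86 (mod 260).
Verify: 86 mod 4 = 2 ✓, 86 mod 13 = 8 ✓, 86 mod 5 = 1 ✓.

x ≡ 86 (mod 260).


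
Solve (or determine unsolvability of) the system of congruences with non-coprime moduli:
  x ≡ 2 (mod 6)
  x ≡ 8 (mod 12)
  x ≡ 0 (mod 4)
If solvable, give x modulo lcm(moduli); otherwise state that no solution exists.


Moduli 6, 12, 4 are not pairwise coprime, so CRT works modulo lcm(m_i) when all pairwise compatibility conditions hold.
Pairwise compatibility: gcd(m_i, m_j) must divide a_i - a_j for every pair.
Merge one congruence at a time:
  Start: x ≡ 2 (mod 6).
  Combine with x ≡ 8 (mod 12): gcd(6, 12) = 6; 8 - 2 = 6, which IS divisible by 6, so compatible.
    Write x = 2 + 6·t and substitute into x ≡ 8 (mod 12): 6·t ≡ 8 − 2 = 6 (mod 12).
    Divide the congruence (and modulus) by g = 6: 1·t ≡ 1 (mod 2).
    So t ≡ 1 (mod 2).
    Then x = 2 + 6·1 = 8, valid modulo lcm(6, 12) = 12: x ≡ 8 (mod 12).
  Combine with x ≡ 0 (mod 4): gcd(12, 4) = 4; 0 - 8 = -8, which IS divisible by 4, so compatible.
    Write x = 8 + 12·t and substitute into x ≡ 0 (mod 4): 12·t ≡ 0 − 8 = -8 (mod 4).
    Divide the congruence (and modulus) by g = 4: 3·t ≡ -2 (mod 1).
    Modulo 1 every t works; take t = 0.
    Then x = 8 + 12·0 = 8, valid modulo lcm(12, 4) = 12: x ≡ 8 (mod 12).
Verify: 8 mod 6 = 2, 8 mod 12 = 8, 8 mod 4 = 0.

x ≡ 8 (mod 12).


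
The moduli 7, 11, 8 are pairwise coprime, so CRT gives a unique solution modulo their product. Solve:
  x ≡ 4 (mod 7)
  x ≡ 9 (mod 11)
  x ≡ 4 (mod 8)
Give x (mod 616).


Moduli 7, 11, 8 are pairwise coprime; by CRT there is a unique solution modulo M = 7 · 11 · 8 = 616.
Solve pairwise, accumulating the modulus:
  Start with x ≡ 4 (mod 7).
  Combine with x ≡ 9 (mod 11): since gcd(7, 11) = 1, we get a unique residue mod 77.
    Write x = 4 + 7·t and substitute into x ≡ 9 (mod 11): 7·t ≡ 9 − 4 = 5 (mod 11).
    The inverse of 7 mod 11 is 8 (since 7·8 = 56 = 5·11 + 1), so t ≡ 8·5 = 40 ≡ 7 (mod 11).
    Then x = 4 + 7·7 = 53, valid modulo lcm(7, 11) = 77: x ≡ 53 (mod 77).
  Combine with x ≡ 4 (mod 8): since gcd(77, 8) = 1, we get a unique residue mod 616.
    Write x = 53 + 77·t and substitute into x ≡ 4 (mod 8): 77·t ≡ 4 − 53 = -49 (mod 8).
    Reduce coefficients mod 8: 5·t ≡ 7 (mod 8).
    The inverse of 5 mod 8 is 5 (since 5·5 = 25 = 3·8 + 1), so t ≡ 5·7 = 35 ≡ 3 (mod 8).
    Then x = 53 + 77·3 = 284, valid modulo lcm(77, 8) = 616: x ≡ 284 (mod 616).
Verify: 284 mod 7 = 4 ✓, 284 mod 11 = 9 ✓, 284 mod 8 = 4 ✓.

x ≡ 284 (mod 616).


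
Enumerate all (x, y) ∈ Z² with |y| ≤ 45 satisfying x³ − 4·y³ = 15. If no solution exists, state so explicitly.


The equation is x³ - 4y³ = 15. For fixed y, x³ = 4·y³ + 15, so a solution requires the RHS to be a perfect cube.
Strategy: iterate y from -45 to 45, compute RHS = 4·y³ + 15, and check whether it is a (positive or negative) perfect cube.
Check small values of y:
  y = 0: RHS = 15 is not a perfect cube.
  y = 1: RHS = 19 is not a perfect cube.
  y = -1: RHS = 11 is not a perfect cube.
  y = 2: RHS = 47 is not a perfect cube.
  y = -2: RHS = -17 is not a perfect cube.
  y = 3: RHS = 123 is not a perfect cube.
  y = -3: RHS = -93 is not a perfect cube.
Continuing the search up to |y| = 45 finds no solutions either.
No (x, y) in the scanned range satisfies the equation.

No integer solutions with |y| ≤ 45.


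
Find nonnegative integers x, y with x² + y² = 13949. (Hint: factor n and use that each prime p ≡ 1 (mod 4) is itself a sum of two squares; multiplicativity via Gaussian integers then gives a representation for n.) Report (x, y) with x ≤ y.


Step 1: Factor n = 13949 = 13 · 29 · 37.
Step 2: Check the mod-4 condition on each prime factor: 13 ≡ 1 (mod 4), exponent 1; 29 ≡ 1 (mod 4), exponent 1; 37 ≡ 1 (mod 4), exponent 1.
All primes ≡ 3 (mod 4) appear to even exponent (or don't appear), so by the two-squares theorem n IS expressible as a sum of two squares.
Step 3: Build a representation. Here n = 13 · 29 · 37 is a product of primes ≡ 1 (mod 4). Each prime p ≡ 1 (mod 4) is itself a sum of two squares; find a² by testing p − a² for a perfect square:
  13: 13 − 1² = 12, 13 − 2² = 9 = 3² ⇒ 13 = 2² + 3².
  29: 29 − 1² = 28, 29 − 2² = 25 = 5² ⇒ 29 = 2² + 5².
  37: 37 − 1² = 36 = 6² ⇒ 37 = 1² + 6².
  Combine using the Brahmagupta–Fibonacci identity (a² + b²)(c² + d²) = (ac − bd)² + (ad + bc)² = (ac + bd)² + (ad − bc)²:
  13 · 29 = 377: from (2² + 3²)(2² + 5²), take (2·2 − 3·5, 2·5 + 3·2) = (4 − 15, 10 + 6) = (-11, 16); dropping signs (only squares matter) gives (11, 16); check 11² + 16² = 121 + 256 = 377 ✓.
  377 · 37 = 13949: from (11² + 16²)(1² + 6²), take (11·1 − 16·6, 11·6 + 16·1) = (11 − 96, 66 + 16) = (-85, 82); dropping signs (only squares matter) gives (85, 82); check 85² + 82² = 7225 + 6724 = 13949 ✓.
Step 4: Order so x ≤ y and verify: 82² + 85² = 6724 + 7225 = 13949 = n. ✓

n = 13949 = 82² + 85² (one valid representation with x ≤ y).


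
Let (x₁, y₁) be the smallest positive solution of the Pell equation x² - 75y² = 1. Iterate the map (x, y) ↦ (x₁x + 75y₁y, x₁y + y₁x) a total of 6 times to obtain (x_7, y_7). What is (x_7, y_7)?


Step 1: Find the fundamental solution (x₁, y₁) of x² - 75y² = 1.
  Expand √75 as a continued fraction. a₀ = ⌊√75⌋ = 8; iterate m_{k+1} = d_k·a_k − m_k, d_{k+1} = (75 − m_{k+1}²)/d_k, a_{k+1} = ⌊(a₀ + m_{k+1})/d_{k+1}⌋ (starting m₀ = 0, d₀ = 1), with convergents p_k = a_k·p_{k-1} + p_{k-2}, q_k = a_k·q_{k-1} + q_{k-2} (p₋₁ = 1, q₋₁ = 0):
  k = 0: a₀ = 8; p₀/q₀ = 8/1; p₀² − 75·q₀² = 64 − 75 = -11.
  k = 1: m = 8, d = 11, a = ⌊(8 + 8)/11⌋ = 1; p/q = (1·8 + 1)/(1·1 + 0) = 9/1; p² − 75·q² = 81 − 75 = 6.
  k = 2: m = 3, d = 6, a = ⌊(8 + 3)/6⌋ = 1; p/q = (1·9 + 8)/(1·1 + 1) = 17/2; p² − 75·q² = 289 − 300 = -11.
  k = 3: m = 3, d = 11, a = ⌊(8 + 3)/11⌋ = 1; p/q = (1·17 + 9)/(1·2 + 1) = 26/3; p² − 75·q² = 676 − 675 = 1.
  The first convergent with p² − 75·q² = 1 gives the fundamental solution (x₁, y₁) = (26, 3).
Step 2: Apply the recurrence (x_{n+1}, y_{n+1}) = (x₁x_n + 75y₁y_n, x₁y_n + y₁x_n) repeatedly.
  From (x_1, y_1) = (26, 3): x_2 = 26·26 + 75·3·3 = 1351; y_2 = 26·3 + 3·26 = 156.
  From (x_2, y_2) = (1351, 156): x_3 = 26·1351 + 75·3·156 = 70226; y_3 = 26·156 + 3·1351 = 8109.
  From (x_3, y_3) = (70226, 8109): x_4 = 26·70226 + 75·3·8109 = 3650401; y_4 = 26·8109 + 3·70226 = 421512.
  From (x_4, y_4) = (3650401, 421512): x_5 = 26·3650401 + 75·3·421512 = 189750626; y_5 = 26·421512 + 3·3650401 = 21910515.
  From (x_5, y_5) = (189750626, 21910515): x_6 = 26·189750626 + 75·3·21910515 = 9863382151; y_6 = 26·21910515 + 3·189750626 = 1138925268.
  From (x_6, y_6) = (9863382151, 1138925268): x_7 = 26·9863382151 + 75·3·1138925268 = 512706121226; y_7 = 26·1138925268 + 3·9863382151 = 59202203421.
Step 3: Verify x_7² - 75·y_7² = 262867566742609807743076 - 262867566742609807743075 = 1 (should be 1). ✓

(x_1, y_1) = (26, 3); (x_7, y_7) = (512706121226, 59202203421).


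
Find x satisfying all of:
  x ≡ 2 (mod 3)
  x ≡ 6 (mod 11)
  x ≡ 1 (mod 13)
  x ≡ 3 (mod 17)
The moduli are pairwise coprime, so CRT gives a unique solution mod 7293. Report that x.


Product of moduli M = 3 · 11 · 13 · 17 = 7293.
Merge one congruence at a time:
  Start: x ≡ 2 (mod 3).
  Combine with x ≡ 6 (mod 11); new modulus lcm = 33.
    Write x = 2 + 3·t and substitute into x ≡ 6 (mod 11): 3·t ≡ 6 − 2 = 4 (mod 11).
    The inverse of 3 mod 11 is 4 (since 3·4 = 12 = 1·11 + 1), so t ≡ 4·4 = 16 ≡ 5 (mod 11).
    Then x = 2 + 3·5 = 17, valid modulo lcm(3, 11) = 33: x ≡ 17 (mod 33).
  Combine with x ≡ 1 (mod 13); new modulus lcm = 429.
    Write x = 17 + 33·t and substitute into x ≡ 1 (mod 13): 33·t ≡ 1 − 17 = -16 (mod 13).
    Reduce coefficients mod 13: 7·t ≡ 10 (mod 13).
    The inverse of 7 mod 13 is 2 (since 7·2 = 14 = 1·13 + 1), so t ≡ 2·10 = 20 ≡ 7 (mod 13).
    Then x = 17 + 33·7 = 248, valid modulo lcm(33, 13) = 429: x ≡ 248 (mod 429).
  Combine with x ≡ 3 (mod 17); new modulus lcm = 7293.
    Write x = 248 + 429·t and substitute into x ≡ 3 (mod 17): 429·t ≡ 3 − 248 = -245 (mod 17).
    Reduce coefficients mod 17: 4·t ≡ 10 (mod 17).
    The inverse of 4 mod 17 is 13 (since 4·13 = 52 = 3·17 + 1), so t ≡ 13·10 = 130 ≡ 11 (mod 17).
    Then x = 248 + 429·11 = 4967, valid modulo lcm(429, 17) = 7293: x ≡ 4967 (mod 7293).
Verify against each original: 4967 mod 3 = 2, 4967 mod 11 = 6, 4967 mod 13 = 1, 4967 mod 17 = 3.

x ≡ 4967 (mod 7293).


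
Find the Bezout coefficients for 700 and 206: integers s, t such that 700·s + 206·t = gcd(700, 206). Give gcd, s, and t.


Euclidean algorithm on (700, 206) — divide until remainder is 0:
  700 = 3 · 206 + 82
  206 = 2 · 82 + 42
  82 = 1 · 42 + 40
  42 = 1 · 40 + 2
  40 = 20 · 2 + 0
gcd(700, 206) = 2.
Track Bezout coefficients alongside the remainders: start with r₀ = 700 = a·1 + b·0 (s = 1, t = 0) and r₁ = 206 = a·0 + b·1 (s = 0, t = 1); each new remainder r_{k+1} = r_{k-1} − q_k·r_k inherits s_{k+1} = s_{k-1} − q_k·s_k, t_{k+1} = t_{k-1} − q_k·t_k, so r_k = a·s_k + b·t_k at every step:
  q = 3: r = 82, s = 1 − 3·0 = 1, t = 0 − 3·1 = -3  (check: 700·1 + 206·(-3) = 82)
  q = 2: r = 42, s = 0 − 2·1 = -2, t = 1 − 2·(-3) = 7  (check: 700·(-2) + 206·7 = 42)
  q = 1: r = 40, s = 1 − 1·(-2) = 3, t = -3 − 1·7 = -10  (check: 700·3 + 206·(-10) = 40)
  q = 1: r = 2, s = -2 − 1·3 = -5, t = 7 − 1·(-10) = 17  (check: 700·(-5) + 206·17 = 2)
The row with r = 2 (the gcd) gives the Bezout coefficients s = -5, t = 17.
Result: 700 · (-5) + 206 · (17) = 2.

gcd(700, 206) = 2; s = -5, t = 17 (check: 700·(-5) + 206·17 = 2).


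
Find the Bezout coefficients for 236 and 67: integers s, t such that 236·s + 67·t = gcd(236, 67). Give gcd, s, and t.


Euclidean algorithm on (236, 67) — divide until remainder is 0:
  236 = 3 · 67 + 35
  67 = 1 · 35 + 32
  35 = 1 · 32 + 3
  32 = 10 · 3 + 2
  3 = 1 · 2 + 1
  2 = 2 · 1 + 0
gcd(236, 67) = 1.
Track Bezout coefficients alongside the remainders: start with r₀ = 236 = a·1 + b·0 (s = 1, t = 0) and r₁ = 67 = a·0 + b·1 (s = 0, t = 1); each new remainder r_{k+1} = r_{k-1} − q_k·r_k inherits s_{k+1} = s_{k-1} − q_k·s_k, t_{k+1} = t_{k-1} − q_k·t_k, so r_k = a·s_k + b·t_k at every step:
  q = 3: r = 35, s = 1 − 3·0 = 1, t = 0 − 3·1 = -3  (check: 236·1 + 67·(-3) = 35)
  q = 1: r = 32, s = 0 − 1·1 = -1, t = 1 − 1·(-3) = 4  (check: 236·(-1) + 67·4 = 32)
  q = 1: r = 3, s = 1 − 1·(-1) = 2, t = -3 − 1·4 = -7  (check: 236·2 + 67·(-7) = 3)
  q = 10: r = 2, s = -1 − 10·2 = -21, t = 4 − 10·(-7) = 74  (check: 236·(-21) + 67·74 = 2)
  q = 1: r = 1, s = 2 − 1·(-21) = 23, t = -7 − 1·74 = -81  (check: 236·23 + 67·(-81) = 1)
The row with r = 1 (the gcd) gives the Bezout coefficients s = 23, t = -81.
Result: 236 · (23) + 67 · (-81) = 1.

gcd(236, 67) = 1; s = 23, t = -81 (check: 236·23 + 67·(-81) = 1).


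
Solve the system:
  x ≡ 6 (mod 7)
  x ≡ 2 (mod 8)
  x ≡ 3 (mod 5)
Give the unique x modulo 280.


Moduli 7, 8, 5 are pairwise coprime; by CRT there is a unique solution modulo M = 7 · 8 · 5 = 280.
Solve pairwise, accumulating the modulus:
  Start with x ≡ 6 (mod 7).
  Combine with x ≡ 2 (mod 8): since gcd(7, 8) = 1, we get a unique residue mod 56.
    Write x = 6 + 7·t and substitute into x ≡ 2 (mod 8): 7·t ≡ 2 − 6 = -4 (mod 8).
    Reduce coefficients mod 8: 7·t ≡ 4 (mod 8).
    The inverse of 7 mod 8 is 7 (since 7·7 = 49 = 6·8 + 1), so t ≡ 7·4 = 28 ≡ 4 (mod 8).
    Then x = 6 + 7·4 = 34, valid modulo lcm(7, 8) = 56: x ≡ 34 (mod 56).
  Combine with x ≡ 3 (mod 5): since gcd(56, 5) = 1, we get a unique residue mod 280.
    Write x = 34 + 56·t and substitute into x ≡ 3 (mod 5): 56·t ≡ 3 − 34 = -31 (mod 5).
    Reduce coefficients mod 5: 1·t ≡ 4 (mod 5).
    So t ≡ 4 (mod 5).
    Then x = 34 + 56·4 = 258, valid modulo lcm(56, 5) = 280: x ≡ 258 (mod 280).
Verify: 258 mod 7 = 6 ✓, 258 mod 8 = 2 ✓, 258 mod 5 = 3 ✓.

x ≡ 258 (mod 280).


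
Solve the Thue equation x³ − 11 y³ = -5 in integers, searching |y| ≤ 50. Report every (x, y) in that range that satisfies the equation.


The equation is x³ - 11y³ = -5. For fixed y, x³ = 11·y³ − 5, so a solution requires the RHS to be a perfect cube.
Strategy: iterate y from -50 to 50, compute RHS = 11·y³ − 5, and check whether it is a (positive or negative) perfect cube.
Check small values of y:
  y = 0: RHS = -5 is not a perfect cube.
  y = 1: RHS = 6 is not a perfect cube.
  y = -1: RHS = -16 is not a perfect cube.
  y = 2: RHS = 83 is not a perfect cube.
  y = -2: RHS = -93 is not a perfect cube.
  y = 3: RHS = 292 is not a perfect cube.
  y = -3: RHS = -302 is not a perfect cube.
Continuing the search up to |y| = 50 finds no solutions either.
No (x, y) in the scanned range satisfies the equation.

No integer solutions with |y| ≤ 50.


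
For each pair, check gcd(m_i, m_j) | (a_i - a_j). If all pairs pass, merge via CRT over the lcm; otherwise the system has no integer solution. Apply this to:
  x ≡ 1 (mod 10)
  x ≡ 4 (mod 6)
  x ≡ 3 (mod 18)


Moduli 10, 6, 18 are not pairwise coprime, so CRT works modulo lcm(m_i) when all pairwise compatibility conditions hold.
Pairwise compatibility: gcd(m_i, m_j) must divide a_i - a_j for every pair.
Merge one congruence at a time:
  Start: x ≡ 1 (mod 10).
  Combine with x ≡ 4 (mod 6): gcd(10, 6) = 2, and 4 - 1 = 3 is NOT divisible by 2.
    ⇒ system is inconsistent (no integer solution).

No solution (the system is inconsistent).


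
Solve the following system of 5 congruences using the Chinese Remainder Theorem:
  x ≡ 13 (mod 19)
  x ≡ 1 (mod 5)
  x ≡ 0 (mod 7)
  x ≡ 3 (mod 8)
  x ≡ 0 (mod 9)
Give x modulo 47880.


Product of moduli M = 19 · 5 · 7 · 8 · 9 = 47880.
Merge one congruence at a time:
  Start: x ≡ 13 (mod 19).
  Combine with x ≡ 1 (mod 5); new modulus lcm = 95.
    Write x = 13 + 19·t and substitute into x ≡ 1 (mod 5): 19·t ≡ 1 − 13 = -12 (mod 5).
    Reduce coefficients mod 5: 4·t ≡ 3 (mod 5).
    The inverse of 4 mod 5 is 4 (since 4·4 = 16 = 3·5 + 1), so t ≡ 4·3 = 12 ≡ 2 (mod 5).
    Then x = 13 + 19·2 = 51, valid modulo lcm(19, 5) = 95: x ≡ 51 (mod 95).
  Combine with x ≡ 0 (mod 7); new modulus lcm = 665.
    Write x = 51 + 95·t and substitute into x ≡ 0 (mod 7): 95·t ≡ 0 − 51 = -51 (mod 7).
    Reduce coefficients mod 7: 4·t ≡ 5 (mod 7).
    The inverse of 4 mod 7 is 2 (since 4·2 = 8 = 1·7 + 1), so t ≡ 2·5 = 10 ≡ 3 (mod 7).
    Then x = 51 + 95·3 = 336, valid modulo lcm(95, 7) = 665: x ≡ 336 (mod 665).
  Combine with x ≡ 3 (mod 8); new modulus lcm = 5320.
    Write x = 336 + 665·t and substitute into x ≡ 3 (mod 8): 665·t ≡ 3 − 336 = -333 (mod 8).
    Reduce coefficients mod 8: 1·t ≡ 3 (mod 8).
    So t ≡ 3 (mod 8).
    Then x = 336 + 665·3 = 2331, valid modulo lcm(665, 8) = 5320: x ≡ 2331 (mod 5320).
  Combine with x ≡ 0 (mod 9); new modulus lcm = 47880.
    Write x = 2331 + 5320·t and substitute into x ≡ 0 (mod 9): 5320·t ≡ 0 − 2331 = -2331 (mod 9).
    Reduce coefficients mod 9: 1·t ≡ 0 (mod 9).
    So t ≡ 0 (mod 9).
    Then x = 2331 + 5320·0 = 2331, valid modulo lcm(5320, 9) = 47880: x ≡ 2331 (mod 47880).
Verify against each original: 2331 mod 19 = 13, 2331 mod 5 = 1, 2331 mod 7 = 0, 2331 mod 8 = 3, 2331 mod 9 = 0.

x ≡ 2331 (mod 47880).


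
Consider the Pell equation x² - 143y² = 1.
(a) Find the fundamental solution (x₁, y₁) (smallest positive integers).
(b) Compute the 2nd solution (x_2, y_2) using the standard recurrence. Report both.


Step 1: Find the fundamental solution (x₁, y₁) of x² - 143y² = 1.
  Expand √143 as a continued fraction. a₀ = ⌊√143⌋ = 11; iterate m_{k+1} = d_k·a_k − m_k, d_{k+1} = (143 − m_{k+1}²)/d_k, a_{k+1} = ⌊(a₀ + m_{k+1})/d_{k+1}⌋ (starting m₀ = 0, d₀ = 1), with convergents p_k = a_k·p_{k-1} + p_{k-2}, q_k = a_k·q_{k-1} + q_{k-2} (p₋₁ = 1, q₋₁ = 0):
  k = 0: a₀ = 11; p₀/q₀ = 11/1; p₀² − 143·q₀² = 121 − 143 = -22.
  k = 1: m = 11, d = 22, a = ⌊(11 + 11)/22⌋ = 1; p/q = (1·11 + 1)/(1·1 + 0) = 12/1; p² − 143·q² = 144 − 143 = 1.
  The first convergent with p² − 143·q² = 1 gives the fundamental solution (x₁, y₁) = (12, 1).
Step 2: Apply the recurrence (x_{n+1}, y_{n+1}) = (x₁x_n + 143y₁y_n, x₁y_n + y₁x_n) repeatedly.
  From (x_1, y_1) = (12, 1): x_2 = 12·12 + 143·1·1 = 287; y_2 = 12·1 + 1·12 = 24.
Step 3: Verify x_2² - 143·y_2² = 82369 - 82368 = 1 (should be 1). ✓

(x_1, y_1) = (12, 1); (x_2, y_2) = (287, 24).


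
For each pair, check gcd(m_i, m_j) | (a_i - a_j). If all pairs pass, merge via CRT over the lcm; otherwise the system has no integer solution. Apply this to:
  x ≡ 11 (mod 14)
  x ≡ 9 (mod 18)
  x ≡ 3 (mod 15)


Moduli 14, 18, 15 are not pairwise coprime, so CRT works modulo lcm(m_i) when all pairwise compatibility conditions hold.
Pairwise compatibility: gcd(m_i, m_j) must divide a_i - a_j for every pair.
Merge one congruence at a time:
  Start: x ≡ 11 (mod 14).
  Combine with x ≡ 9 (mod 18): gcd(14, 18) = 2; 9 - 11 = -2, which IS divisible by 2, so compatible.
    Write x = 11 + 14·t and substitute into x ≡ 9 (mod 18): 14·t ≡ 9 − 11 = -2 (mod 18).
    Divide the congruence (and modulus) by g = 2: 7·t ≡ -1 (mod 9).
    Reduce coefficients mod 9: 7·t ≡ 8 (mod 9).
    The inverse of 7 mod 9 is 4 (since 7·4 = 28 = 3·9 + 1), so t ≡ 4·8 = 32 ≡ 5 (mod 9).
    Then x = 11 + 14·5 = 81, valid modulo lcm(14, 18) = 126: x ≡ 81 (mod 126).
  Combine with x ≡ 3 (mod 15): gcd(126, 15) = 3; 3 - 81 = -78, which IS divisible by 3, so compatible.
    Write x = 81 + 126·t and substitute into x ≡ 3 (mod 15): 126·t ≡ 3 − 81 = -78 (mod 15).
    Divide the congruence (and modulus) by g = 3: 42·t ≡ -26 (mod 5).
    Reduce coefficients mod 5: 2·t ≡ 4 (mod 5).
    The inverse of 2 mod 5 is 3 (since 2·3 = 6 = 1·5 + 1), so t ≡ 3·4 = 12 ≡ 2 (mod 5).
    Then x = 81 + 126·2 = 333, valid modulo lcm(126, 15) = 630: x ≡ 333 (mod 630).
Verify: 333 mod 14 = 11, 333 mod 18 = 9, 333 mod 15 = 3.

x ≡ 333 (mod 630).


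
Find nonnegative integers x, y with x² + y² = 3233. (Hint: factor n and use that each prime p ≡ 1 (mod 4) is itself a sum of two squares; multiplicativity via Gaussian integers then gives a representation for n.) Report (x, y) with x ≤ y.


Step 1: Factor n = 3233 = 53 · 61.
Step 2: Check the mod-4 condition on each prime factor: 53 ≡ 1 (mod 4), exponent 1; 61 ≡ 1 (mod 4), exponent 1.
All primes ≡ 3 (mod 4) appear to even exponent (or don't appear), so by the two-squares theorem n IS expressible as a sum of two squares.
Step 3: Build a representation. Here n = 53 · 61 is a product of primes ≡ 1 (mod 4). Each prime p ≡ 1 (mod 4) is itself a sum of two squares; find a² by testing p − a² for a perfect square:
  53: 53 − 1² = 52, 53 − 2² = 49 = 7² ⇒ 53 = 2² + 7².
  61: 61 − 1² = 60, 61 − 2² = 57, 61 − 3² = 52, 61 − 4² = 45, 61 − 5² = 36 = 6² ⇒ 61 = 5² + 6².
  Combine using the Brahmagupta–Fibonacci identity (a² + b²)(c² + d²) = (ac − bd)² + (ad + bc)² = (ac + bd)² + (ad − bc)²:
  53 · 61 = 3233: from (2² + 7²)(5² + 6²), take (2·5 − 7·6, 2·6 + 7·5) = (10 − 42, 12 + 35) = (-32, 47); dropping signs (only squares matter) gives (32, 47); check 32² + 47² = 1024 + 2209 = 3233 ✓.
Step 4: Order so x ≤ y and verify: 32² + 47² = 1024 + 2209 = 3233 = n. ✓

n = 3233 = 32² + 47² (one valid representation with x ≤ y).


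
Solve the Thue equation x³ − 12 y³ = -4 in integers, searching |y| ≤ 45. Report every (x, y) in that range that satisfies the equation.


The equation is x³ - 12y³ = -4. For fixed y, x³ = 12·y³ − 4, so a solution requires the RHS to be a perfect cube.
Strategy: iterate y from -45 to 45, compute RHS = 12·y³ − 4, and check whether it is a (positive or negative) perfect cube.
Check small values of y:
  y = 0: RHS = -4 is not a perfect cube.
  y = 1: RHS = 8 = (2)³ ⇒ x = 2 works.
  y = -1: RHS = -16 is not a perfect cube.
  y = 2: RHS = 92 is not a perfect cube.
  y = -2: RHS = -100 is not a perfect cube.
  y = 3: RHS = 320 is not a perfect cube.
  y = -3: RHS = -328 is not a perfect cube.
Continuing the search up to |y| = 45 finds no further solutions beyond those listed.
Collected solutions: (2, 1).

Solutions (with |y| ≤ 45): (2, 1).


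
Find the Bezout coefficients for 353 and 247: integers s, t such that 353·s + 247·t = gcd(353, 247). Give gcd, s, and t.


Euclidean algorithm on (353, 247) — divide until remainder is 0:
  353 = 1 · 247 + 106
  247 = 2 · 106 + 35
  106 = 3 · 35 + 1
  35 = 35 · 1 + 0
gcd(353, 247) = 1.
Track Bezout coefficients alongside the remainders: start with r₀ = 353 = a·1 + b·0 (s = 1, t = 0) and r₁ = 247 = a·0 + b·1 (s = 0, t = 1); each new remainder r_{k+1} = r_{k-1} − q_k·r_k inherits s_{k+1} = s_{k-1} − q_k·s_k, t_{k+1} = t_{k-1} − q_k·t_k, so r_k = a·s_k + b·t_k at every step:
  q = 1: r = 106, s = 1 − 1·0 = 1, t = 0 − 1·1 = -1  (check: 353·1 + 247·(-1) = 106)
  q = 2: r = 35, s = 0 − 2·1 = -2, t = 1 − 2·(-1) = 3  (check: 353·(-2) + 247·3 = 35)
  q = 3: r = 1, s = 1 − 3·(-2) = 7, t = -1 − 3·3 = -10  (check: 353·7 + 247·(-10) = 1)
The row with r = 1 (the gcd) gives the Bezout coefficients s = 7, t = -10.
Result: 353 · (7) + 247 · (-10) = 1.

gcd(353, 247) = 1; s = 7, t = -10 (check: 353·7 + 247·(-10) = 1).


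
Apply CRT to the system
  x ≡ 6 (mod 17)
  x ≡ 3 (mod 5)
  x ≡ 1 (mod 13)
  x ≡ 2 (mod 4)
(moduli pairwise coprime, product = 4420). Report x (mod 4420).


Product of moduli M = 17 · 5 · 13 · 4 = 4420.
Merge one congruence at a time:
  Start: x ≡ 6 (mod 17).
  Combine with x ≡ 3 (mod 5); new modulus lcm = 85.
    Write x = 6 + 17·t and substitute into x ≡ 3 (mod 5): 17·t ≡ 3 − 6 = -3 (mod 5).
    Reduce coefficients mod 5: 2·t ≡ 2 (mod 5).
    The inverse of 2 mod 5 is 3 (since 2·3 = 6 = 1·5 + 1), so t ≡ 3·2 = 6 ≡ 1 (mod 5).
    Then x = 6 + 17·1 = 23, valid modulo lcm(17, 5) = 85: x ≡ 23 (mod 85).
  Combine with x ≡ 1 (mod 13); new modulus lcm = 1105.
    Write x = 23 + 85·t and substitute into x ≡ 1 (mod 13): 85·t ≡ 1 − 23 = -22 (mod 13).
    Reduce coefficients mod 13: 7·t ≡ 4 (mod 13).
    The inverse of 7 mod 13 is 2 (since 7·2 = 14 = 1·13 + 1), so t ≡ 2·4 = 8 ≡ 8 (mod 13).
    Then x = 23 + 85·8 = 703, valid modulo lcm(85, 13) = 1105: x ≡ 703 (mod 1105).
  Combine with x ≡ 2 (mod 4); new modulus lcm = 4420.
    Write x = 703 + 1105·t and substitute into x ≡ 2 (mod 4): 1105·t ≡ 2 − 703 = -701 (mod 4).
    Reduce coefficients mod 4: 1·t ≡ 3 (mod 4).
    So t ≡ 3 (mod 4).
    Then x = 703 + 1105·3 = 4018, valid modulo lcm(1105, 4) = 4420: x ≡ 4018 (mod 4420).
Verify against each original: 4018 mod 17 = 6, 4018 mod 5 = 3, 4018 mod 13 = 1, 4018 mod 4 = 2.

x ≡ 4018 (mod 4420).


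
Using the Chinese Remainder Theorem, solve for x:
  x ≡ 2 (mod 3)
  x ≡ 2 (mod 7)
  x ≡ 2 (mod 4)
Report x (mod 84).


Moduli 3, 7, 4 are pairwise coprime; by CRT there is a unique solution modulo M = 3 · 7 · 4 = 84.
Solve pairwise, accumulating the modulus:
  Start with x ≡ 2 (mod 3).
  Combine with x ≡ 2 (mod 7): since gcd(3, 7) = 1, we get a unique residue mod 21.
    Write x = 2 + 3·t and substitute into x ≡ 2 (mod 7): 3·t ≡ 2 − 2 = 0 (mod 7).
    The inverse of 3 mod 7 is 5 (since 3·5 = 15 = 2·7 + 1), so t ≡ 5·0 = 0 ≡ 0 (mod 7).
    Then x = 2 + 3·0 = 2, valid modulo lcm(3, 7) = 21: x ≡ 2 (mod 21).
  Combine with x ≡ 2 (mod 4): since gcd(21, 4) = 1, we get a unique residue mod 84.
    Write x = 2 + 21·t and substitute into x ≡ 2 (mod 4): 21·t ≡ 2 − 2 = 0 (mod 4).
    Reduce coefficients mod 4: 1·t ≡ 0 (mod 4).
    So t ≡ 0 (mod 4).
    Then x = 2 + 21·0 = 2, valid modulo lcm(21, 4) = 84: x ≡ 2 (mod 84).
Verify: 2 mod 3 = 2 ✓, 2 mod 7 = 2 ✓, 2 mod 4 = 2 ✓.

x ≡ 2 (mod 84).


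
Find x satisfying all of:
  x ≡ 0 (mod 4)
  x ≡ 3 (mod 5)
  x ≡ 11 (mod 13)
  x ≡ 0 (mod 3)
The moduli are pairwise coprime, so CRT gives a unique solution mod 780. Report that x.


Product of moduli M = 4 · 5 · 13 · 3 = 780.
Merge one congruence at a time:
  Start: x ≡ 0 (mod 4).
  Combine with x ≡ 3 (mod 5); new modulus lcm = 20.
    Write x = 0 + 4·t and substitute into x ≡ 3 (mod 5): 4·t ≡ 3 − 0 = 3 (mod 5).
    The inverse of 4 mod 5 is 4 (since 4·4 = 16 = 3·5 + 1), so t ≡ 4·3 = 12 ≡ 2 (mod 5).
    Then x = 0 + 4·2 = 8, valid modulo lcm(4, 5) = 20: x ≡ 8 (mod 20).
  Combine with x ≡ 11 (mod 13); new modulus lcm = 260.
    Write x = 8 + 20·t and substitute into x ≡ 11 (mod 13): 20·t ≡ 11 − 8 = 3 (mod 13).
    Reduce coefficients mod 13: 7·t ≡ 3 (mod 13).
    The inverse of 7 mod 13 is 2 (since 7·2 = 14 = 1·13 + 1), so t ≡ 2·3 = 6 ≡ 6 (mod 13).
    Then x = 8 + 20·6 = 128, valid modulo lcm(20, 13) = 260: x ≡ 128 (mod 260).
  Combine with x ≡ 0 (mod 3); new modulus lcm = 780.
    Write x = 128 + 260·t and substitute into x ≡ 0 (mod 3): 260·t ≡ 0 − 128 = -128 (mod 3).
    Reduce coefficients mod 3: 2·t ≡ 1 (mod 3).
    The inverse of 2 mod 3 is 2 (since 2·2 = 4 = 1·3 + 1), so t ≡ 2·1 = 2 ≡ 2 (mod 3).
    Then x = 128 + 260·2 = 648, valid modulo lcm(260, 3) = 780: x ≡ 648 (mod 780).
Verify against each original: 648 mod 4 = 0, 648 mod 5 = 3, 648 mod 13 = 11, 648 mod 3 = 0.

x ≡ 648 (mod 780).


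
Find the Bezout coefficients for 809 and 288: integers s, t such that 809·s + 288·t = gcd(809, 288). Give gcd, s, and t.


Euclidean algorithm on (809, 288) — divide until remainder is 0:
  809 = 2 · 288 + 233
  288 = 1 · 233 + 55
  233 = 4 · 55 + 13
  55 = 4 · 13 + 3
  13 = 4 · 3 + 1
  3 = 3 · 1 + 0
gcd(809, 288) = 1.
Track Bezout coefficients alongside the remainders: start with r₀ = 809 = a·1 + b·0 (s = 1, t = 0) and r₁ = 288 = a·0 + b·1 (s = 0, t = 1); each new remainder r_{k+1} = r_{k-1} − q_k·r_k inherits s_{k+1} = s_{k-1} − q_k·s_k, t_{k+1} = t_{k-1} − q_k·t_k, so r_k = a·s_k + b·t_k at every step:
  q = 2: r = 233, s = 1 − 2·0 = 1, t = 0 − 2·1 = -2  (check: 809·1 + 288·(-2) = 233)
  q = 1: r = 55, s = 0 − 1·1 = -1, t = 1 − 1·(-2) = 3  (check: 809·(-1) + 288·3 = 55)
  q = 4: r = 13, s = 1 − 4·(-1) = 5, t = -2 − 4·3 = -14  (check: 809·5 + 288·(-14) = 13)
  q = 4: r = 3, s = -1 − 4·5 = -21, t = 3 − 4·(-14) = 59  (check: 809·(-21) + 288·59 = 3)
  q = 4: r = 1, s = 5 − 4·(-21) = 89, t = -14 − 4·59 = -250  (check: 809·89 + 288·(-250) = 1)
The row with r = 1 (the gcd) gives the Bezout coefficients s = 89, t = -250.
Result: 809 · (89) + 288 · (-250) = 1.

gcd(809, 288) = 1; s = 89, t = -250 (check: 809·89 + 288·(-250) = 1).
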